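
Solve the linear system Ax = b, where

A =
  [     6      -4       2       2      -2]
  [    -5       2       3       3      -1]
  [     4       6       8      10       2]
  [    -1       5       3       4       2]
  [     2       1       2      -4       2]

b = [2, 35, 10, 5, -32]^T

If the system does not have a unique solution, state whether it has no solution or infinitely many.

Row-reduce:
R1 ← R1 / (6).
R2 ← R2 + 5·R1.
R3 ← R3 − 4·R1.
R4 ← R4 + 1·R1.
R5 ← R5 − 2·R1.
R2 ← R2 / (-4/3).
R1 ← R1 + 2/3·R2.
R3 ← R3 − 26/3·R2.
R4 ← R4 − 13/3·R2.
R5 ← R5 − 7/3·R2.
R3 ← R3 / (37).
R1 ← R1 + 2·R3.
R2 ← R2 + 7/2·R3.
R4 ← R4 − 37/2·R3.
R5 ← R5 − 19/2·R3.
Swap R4 and R5.
R4 ← R4 / (-241/37).
R1 ← R1 − 4/37·R4.
R2 ← R2 − 7/37·R4.
R3 ← R3 − 39/37·R4.
Row 5 reduces to 0 = 1, a contradiction. The system is inconsistent.

no solution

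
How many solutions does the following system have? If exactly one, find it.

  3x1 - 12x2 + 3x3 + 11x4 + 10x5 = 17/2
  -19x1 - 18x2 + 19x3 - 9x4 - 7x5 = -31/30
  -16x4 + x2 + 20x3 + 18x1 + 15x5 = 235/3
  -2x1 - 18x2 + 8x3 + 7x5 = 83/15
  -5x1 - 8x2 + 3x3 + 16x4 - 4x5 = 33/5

Row-reduce the augmented matrix:
R1 ← R1 / (3).
R2 ← R2 + 19·R1.
R3 ← R3 − 18·R1.
R4 ← R4 + 2·R1.
R5 ← R5 + 5·R1.
R2 ← R2 / (-94).
R1 ← R1 + 4·R2.
R3 ← R3 − 73·R2.
R4 ← R4 + 26·R2.
R5 ← R5 + 28·R2.
R3 ← R3 / (1481/47).
R1 ← R1 + 29/47·R3.
R2 ← R2 + 19/47·R3.
R4 ← R4 + 24/47·R3.
R5 ← R5 + 156/47·R3.
R4 ← R4 / (-14828/1481).
R1 ← R1 − 1786/4443·R4.
R2 ← R2 + 4856/4443·R4.
R3 ← R3 + 4919/4443·R4.
R5 ← R5 − 55927/4443·R4.
R5 ← R5 / (-49513/7414).
R1 ← R1 − 6183/7414·R5.
R2 ← R2 + 1498/3707·R5.
R3 ← R3 − 646/3707·R5.
R4 ← R4 − 1433/7414·R5.
Reading off the reduced rows gives x1 = 3, x2 = 0, x3 = 8/3, x4 = 1/2, x5 = -7/5.

x1 = 3, x2 = 0, x3 = 8/3, x4 = 1/2, x5 = -7/5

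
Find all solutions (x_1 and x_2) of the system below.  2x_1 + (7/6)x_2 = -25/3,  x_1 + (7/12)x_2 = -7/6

no solution

Row-reduce:
R1 ← R1 / (2).
R2 ← R2 − 1·R1.
Row 2 reduces to 0 = 3, a contradiction. The system is inconsistent.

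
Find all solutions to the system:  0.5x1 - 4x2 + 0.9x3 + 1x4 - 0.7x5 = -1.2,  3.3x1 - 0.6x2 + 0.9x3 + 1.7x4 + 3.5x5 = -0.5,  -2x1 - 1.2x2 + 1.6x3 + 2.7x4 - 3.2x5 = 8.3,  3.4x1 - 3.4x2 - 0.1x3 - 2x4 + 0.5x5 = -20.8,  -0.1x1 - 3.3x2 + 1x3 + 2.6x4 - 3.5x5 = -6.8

x1 = -6, x2 = 0, x3 = 4, x4 = 1, x5 = 4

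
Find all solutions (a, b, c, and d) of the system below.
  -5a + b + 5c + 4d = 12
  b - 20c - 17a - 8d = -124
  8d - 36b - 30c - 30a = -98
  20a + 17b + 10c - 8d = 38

no solution

Row-reduce:
R1 ← R1 / (-5).
R2 ← R2 + 17·R1.
R3 ← R3 + 30·R1.
R4 ← R4 − 20·R1.
R2 ← R2 / (-12/5).
R1 ← R1 + 1/5·R2.
R3 ← R3 + 42·R2.
R4 ← R4 − 21·R2.
R3 ← R3 / (1175/2).
R1 ← R1 − 25/12·R3.
R2 ← R2 − 185/12·R3.
R4 ← R4 + 1175/4·R3.
Row 4 reduces to 0 = 1, a contradiction. The system is inconsistent.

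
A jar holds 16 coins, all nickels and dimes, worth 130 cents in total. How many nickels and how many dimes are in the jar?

nickels: 6, dimes: 10

Let n = nickels, d = dimes.
  n + d = 16
  5n + 10d = 130
From equation 1: n = 16 − d.
Substitute into equation 2 and solve: d = 10.
Then n = 6.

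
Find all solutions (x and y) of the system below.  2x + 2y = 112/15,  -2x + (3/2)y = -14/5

x = 12/5, y = 4/3

Row-reduce the augmented matrix:
R1 ← R1 / (2).
R2 ← R2 + 2·R1.
R2 ← R2 / (7/2).
R1 ← R1 − 1·R2.
Reading off the reduced rows gives x = 12/5, y = 4/3.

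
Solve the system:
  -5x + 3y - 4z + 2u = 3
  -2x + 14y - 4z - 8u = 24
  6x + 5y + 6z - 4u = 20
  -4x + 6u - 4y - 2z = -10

Row-reduce:
R1 ← R1 / (-5).
R2 ← R2 + 2·R1.
R3 ← R3 − 6·R1.
R4 ← R4 + 4·R1.
R2 ← R2 / (64/5).
R1 ← R1 + 3/5·R2.
R3 ← R3 − 43/5·R2.
R4 ← R4 + 32/5·R2.
R3 ← R3 / (45/16).
R1 ← R1 − 11/16·R3.
R2 ← R2 + 3/16·R3.
Row 4 reduces to 0 = -1, a contradiction. The system is inconsistent.

no solution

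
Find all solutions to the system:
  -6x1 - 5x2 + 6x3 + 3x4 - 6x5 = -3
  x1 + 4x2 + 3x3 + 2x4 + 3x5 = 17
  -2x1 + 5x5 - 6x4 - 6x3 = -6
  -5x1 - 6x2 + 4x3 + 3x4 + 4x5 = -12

infinitely many solutions

Row-reduce:
R1 ← R1 / (-6).
R2 ← R2 − 1·R1.
R3 ← R3 + 2·R1.
R4 ← R4 + 5·R1.
R2 ← R2 / (19/6).
R1 ← R1 − 5/6·R2.
R3 ← R3 − 5/3·R2.
R4 ← R4 + 11/6·R2.
R3 ← R3 / (-192/19).
R1 ← R1 + 39/19·R3.
R2 ← R2 − 24/19·R3.
R4 ← R4 − 25/19·R3.
R4 ← R4 / (83/96).
R1 ← R1 − 17/32·R4.
R2 ← R2 + 1/4·R4.
R3 ← R3 − 79/96·R4.
Rank is 4 with 5 unknowns, leaving x5 free.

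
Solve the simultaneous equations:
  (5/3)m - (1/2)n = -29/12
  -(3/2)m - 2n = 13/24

m = -5/4, n = 2/3

Row-reduce the augmented matrix:
R1 ← R1 / (5/3).
R2 ← R2 + 3/2·R1.
R2 ← R2 / (-49/20).
R1 ← R1 + 3/10·R2.
Reading off the reduced rows gives m = -5/4, n = 2/3.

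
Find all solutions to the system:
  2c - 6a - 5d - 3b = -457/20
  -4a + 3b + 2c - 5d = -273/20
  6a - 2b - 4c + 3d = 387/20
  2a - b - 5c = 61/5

a = 8/5, b = 1, c = -2, d = 5/4

Row-reduce the augmented matrix:
R1 ← R1 / (-6).
R2 ← R2 + 4·R1.
R3 ← R3 − 6·R1.
R4 ← R4 − 2·R1.
R2 ← R2 / (5).
R1 ← R1 − 1/2·R2.
R3 ← R3 + 5·R2.
R4 ← R4 + 2·R2.
R3 ← R3 / (-4/3).
R1 ← R1 + 2/5·R3.
R2 ← R2 − 2/15·R3.
R4 ← R4 + 61/15·R3.
R4 ← R4 / (177/20).
R1 ← R1 − 21/10·R4.
R2 ← R2 + 7/10·R4.
R3 ← R3 − 11/4·R4.
Reading off the reduced rows gives a = 8/5, b = 1, c = -2, d = 5/4.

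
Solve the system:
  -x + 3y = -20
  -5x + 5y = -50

x = 5, y = -5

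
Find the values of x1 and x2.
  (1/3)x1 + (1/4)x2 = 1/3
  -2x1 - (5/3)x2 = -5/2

x1 = -5/4, x2 = 3

Row-reduce the augmented matrix:
R1 ← R1 / (1/3).
R2 ← R2 + 2·R1.
R2 ← R2 / (-1/6).
R1 ← R1 − 3/4·R2.
Reading off the reduced rows gives x1 = -5/4, x2 = 3.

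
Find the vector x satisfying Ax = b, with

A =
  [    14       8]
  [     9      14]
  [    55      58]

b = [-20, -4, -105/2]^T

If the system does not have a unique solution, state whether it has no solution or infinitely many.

no solution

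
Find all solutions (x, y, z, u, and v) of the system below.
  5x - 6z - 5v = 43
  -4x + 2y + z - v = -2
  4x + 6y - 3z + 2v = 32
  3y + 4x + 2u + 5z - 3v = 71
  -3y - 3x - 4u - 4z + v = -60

x = 5, y = 5, z = 2, u = 4, v = -6

Row-reduce the augmented matrix:
R1 ← R1 / (5).
R2 ← R2 + 4·R1.
R3 ← R3 − 4·R1.
R4 ← R4 − 4·R1.
R5 ← R5 + 3·R1.
R2 ← R2 / (2).
R3 ← R3 − 6·R2.
R4 ← R4 − 3·R2.
R5 ← R5 + 3·R2.
R3 ← R3 / (66/5).
R1 ← R1 + 6/5·R3.
R2 ← R2 + 19/10·R3.
R4 ← R4 − 31/2·R3.
R5 ← R5 + 133/10·R3.
R4 ← R4 / (2).
R5 ← R5 + 4·R4.
R5 ← R5 / (-909/44).
R1 ← R1 − 10/11·R5.
R2 ← R2 − 23/44·R5.
R3 ← R3 − 35/22·R5.
R4 ← R4 + 711/88·R5.
Reading off the reduced rows gives x = 5, y = 5, z = 2, u = 4, v = -6.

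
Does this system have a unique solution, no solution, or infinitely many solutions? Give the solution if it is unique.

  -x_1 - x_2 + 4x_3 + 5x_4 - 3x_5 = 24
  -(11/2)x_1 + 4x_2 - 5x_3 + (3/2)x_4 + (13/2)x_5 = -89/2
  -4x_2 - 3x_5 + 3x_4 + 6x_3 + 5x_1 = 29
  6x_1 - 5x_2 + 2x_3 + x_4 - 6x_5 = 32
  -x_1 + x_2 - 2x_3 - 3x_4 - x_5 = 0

Row-reduce:
R1 ← R1 / (-1).
R2 ← R2 + 11/2·R1.
R3 ← R3 − 5·R1.
R4 ← R4 − 6·R1.
R5 ← R5 + 1·R1.
R2 ← R2 / (19/2).
R1 ← R1 − 1·R2.
R3 ← R3 + 9·R2.
R4 ← R4 + 11·R2.
R5 ← R5 − 2·R2.
R3 ← R3 / (8/19).
R1 ← R1 + 22/19·R3.
R2 ← R2 + 54/19·R3.
R4 ← R4 + 100/19·R3.
R5 ← R5 + 6/19·R3.
R4 ← R4 / (43).
R1 ← R1 − 7·R4.
R2 ← R2 − 20·R4.
R3 ← R3 − 8·R4.
Row 5 reduces to 0 = -1/2, a contradiction. The system is inconsistent.

no solution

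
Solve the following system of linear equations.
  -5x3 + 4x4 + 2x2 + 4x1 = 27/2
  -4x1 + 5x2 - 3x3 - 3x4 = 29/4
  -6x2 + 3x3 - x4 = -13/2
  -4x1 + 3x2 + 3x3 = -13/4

Row-reduce the augmented matrix:
R1 ← R1 / (4).
R2 ← R2 + 4·R1.
R4 ← R4 + 4·R1.
R2 ← R2 / (7).
R1 ← R1 − 1/2·R2.
R3 ← R3 + 6·R2.
R4 ← R4 − 5·R2.
R3 ← R3 / (-27/7).
R1 ← R1 + 19/28·R3.
R2 ← R2 + 8/7·R3.
R4 ← R4 − 26/7·R3.
R4 ← R4 / (85/27).
R1 ← R1 − 103/108·R4.
R2 ← R2 − 5/27·R4.
R3 ← R3 − 1/27·R4.
Reading off the reduced rows gives x1 = -2, x2 = -3/4, x3 = -3, x4 = 2.

x1 = -2, x2 = -3/4, x3 = -3, x4 = 2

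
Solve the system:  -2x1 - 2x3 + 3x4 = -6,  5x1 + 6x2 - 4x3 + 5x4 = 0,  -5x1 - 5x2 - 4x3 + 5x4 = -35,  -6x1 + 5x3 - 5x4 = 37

Row-reduce the augmented matrix:
R1 ← R1 / (-2).
R2 ← R2 − 5·R1.
R3 ← R3 + 5·R1.
R4 ← R4 + 6·R1.
R2 ← R2 / (6).
R3 ← R3 + 5·R2.
R3 ← R3 / (-13/2).
R1 ← R1 − 1·R3.
R2 ← R2 + 3/2·R3.
R4 ← R4 − 11·R3.
R4 ← R4 / (-47/78).
R1 ← R1 + 11/39·R4.
R2 ← R2 − 10/39·R4.
R3 ← R3 + 95/78·R4.
Reading off the reduced rows gives x1 = -2, x2 = 5, x3 = 5, x4 = 0.

x1 = -2, x2 = 5, x3 = 5, x4 = 0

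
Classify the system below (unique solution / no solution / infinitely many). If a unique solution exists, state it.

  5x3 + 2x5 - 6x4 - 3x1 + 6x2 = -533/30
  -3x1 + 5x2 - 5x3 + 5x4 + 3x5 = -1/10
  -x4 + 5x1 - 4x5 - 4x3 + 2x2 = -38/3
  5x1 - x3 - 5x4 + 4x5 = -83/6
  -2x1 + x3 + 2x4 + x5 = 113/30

x1 = -14/5, x2 = -3, x3 = -3/2, x4 = 0, x5 = -1/3

Row-reduce the augmented matrix:
R1 ← R1 / (-3).
R2 ← R2 + 3·R1.
R3 ← R3 − 5·R1.
R4 ← R4 − 5·R1.
R5 ← R5 + 2·R1.
R2 ← R2 / (-1).
R1 ← R1 + 2·R2.
R3 ← R3 − 12·R2.
R4 ← R4 − 10·R2.
R5 ← R5 + 4·R2.
R3 ← R3 / (-347/3).
R1 ← R1 − 55/3·R3.
R2 ← R2 − 10·R3.
R4 ← R4 + 278/3·R3.
R5 ← R5 − 113/3·R3.
R4 ← R4 / (-673/347).
R1 ← R1 + 285/347·R4.
R2 ← R2 + 187/347·R4.
R3 ← R3 + 363/347·R4.
R5 ← R5 − 487/347·R4.
R5 ← R5 / (3587/673).
R1 ← R1 + 2938/673·R5.
R2 ← R2 + 1557/673·R5.
R3 ← R3 + 3062/673·R5.
R4 ← R4 + 2864/673·R5.
Reading off the reduced rows gives x1 = -14/5, x2 = -3, x3 = -3/2, x4 = 0, x5 = -1/3.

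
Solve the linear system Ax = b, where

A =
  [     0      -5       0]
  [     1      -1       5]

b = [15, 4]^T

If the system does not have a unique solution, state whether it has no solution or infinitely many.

infinitely many solutions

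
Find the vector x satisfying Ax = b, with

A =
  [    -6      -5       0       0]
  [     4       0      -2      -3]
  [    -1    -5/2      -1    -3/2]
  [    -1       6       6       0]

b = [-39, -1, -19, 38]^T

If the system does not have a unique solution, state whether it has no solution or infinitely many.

no solution

Row-reduce:
R1 ← R1 / (-6).
R2 ← R2 − 4·R1.
R3 ← R3 + 1·R1.
R4 ← R4 + 1·R1.
R2 ← R2 / (-10/3).
R1 ← R1 − 5/6·R2.
R3 ← R3 + 5/3·R2.
R4 ← R4 − 41/6·R2.
Swap R3 and R4.
R3 ← R3 / (19/10).
R1 ← R1 + 1/2·R3.
R2 ← R2 − 3/5·R3.
Row 4 reduces to 0 = 1, a contradiction. The system is inconsistent.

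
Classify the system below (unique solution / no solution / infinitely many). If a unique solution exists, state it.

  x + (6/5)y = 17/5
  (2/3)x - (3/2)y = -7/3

x = 1, y = 2

Row-reduce the augmented matrix:
R2 ← R2 − 2/3·R1.
R2 ← R2 / (-23/10).
R1 ← R1 − 6/5·R2.
Reading off the reduced rows gives x = 1, y = 2.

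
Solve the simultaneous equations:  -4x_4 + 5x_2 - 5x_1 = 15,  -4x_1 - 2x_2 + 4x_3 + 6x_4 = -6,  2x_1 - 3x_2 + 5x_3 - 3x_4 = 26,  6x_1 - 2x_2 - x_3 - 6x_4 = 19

Row-reduce the augmented matrix:
R1 ← R1 / (-5).
R2 ← R2 + 4·R1.
R3 ← R3 − 2·R1.
R4 ← R4 − 6·R1.
R2 ← R2 / (-6).
R1 ← R1 + 1·R2.
R3 ← R3 + 1·R2.
R4 ← R4 − 4·R2.
R3 ← R3 / (13/3).
R1 ← R1 + 2/3·R3.
R2 ← R2 + 2/3·R3.
R4 ← R4 − 5/3·R3.
R4 ← R4 / (-30/13).
R1 ← R1 + 109/65·R4.
R2 ← R2 + 161/65·R4.
R3 ← R3 + 92/65·R4.
Reading off the reduced rows gives x_1 = -3, x_2 = -4, x_3 = 1, x_4 = -5.

x_1 = -3, x_2 = -4, x_3 = 1, x_4 = -5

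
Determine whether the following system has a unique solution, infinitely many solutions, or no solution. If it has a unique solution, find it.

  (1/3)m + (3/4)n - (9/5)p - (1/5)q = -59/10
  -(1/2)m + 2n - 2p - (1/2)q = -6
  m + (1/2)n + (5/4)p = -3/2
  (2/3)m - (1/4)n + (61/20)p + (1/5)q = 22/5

infinitely many solutions

Row-reduce:
R1 ← R1 / (1/3).
R2 ← R2 + 1/2·R1.
R3 ← R3 − 1·R1.
R4 ← R4 − 2/3·R1.
R2 ← R2 / (25/8).
R1 ← R1 − 9/4·R2.
R3 ← R3 + 7/4·R2.
R4 ← R4 + 7/4·R2.
R3 ← R3 / (2009/500).
R1 ← R1 + 252/125·R3.
R2 ← R2 + 188/125·R3.
R4 ← R4 − 2009/500·R3.
Rank is 3 with 4 unknowns, leaving q free.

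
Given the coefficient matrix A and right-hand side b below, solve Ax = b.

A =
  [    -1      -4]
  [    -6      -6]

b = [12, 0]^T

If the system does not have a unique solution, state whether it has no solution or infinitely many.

x_1 = 4, x_2 = -4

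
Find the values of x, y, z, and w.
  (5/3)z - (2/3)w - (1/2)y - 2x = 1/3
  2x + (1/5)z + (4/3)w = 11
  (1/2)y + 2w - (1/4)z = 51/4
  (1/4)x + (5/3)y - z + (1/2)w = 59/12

x = 1, y = 4, z = 5, w = 6

Row-reduce the augmented matrix:
R1 ← R1 / (-2).
R2 ← R2 − 2·R1.
R4 ← R4 − 1/4·R1.
R2 ← R2 / (-1/2).
R1 ← R1 − 1/4·R2.
R3 ← R3 − 1/2·R2.
R4 ← R4 − 77/48·R2.
R3 ← R3 / (97/60).
R1 ← R1 − 1/10·R3.
R2 ← R2 + 56/15·R3.
R4 ← R4 − 1871/360·R3.
R4 ← R4 / (-1751/291).
R1 ← R1 − 146/291·R4.
R2 ← R2 − 468/97·R4.
R3 ← R3 − 160/97·R4.
Reading off the reduced rows gives x = 1, y = 4, z = 5, w = 6.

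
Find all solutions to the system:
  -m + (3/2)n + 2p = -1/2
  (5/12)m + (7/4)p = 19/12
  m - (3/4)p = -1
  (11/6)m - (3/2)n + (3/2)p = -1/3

Row-reduce:
R1 ← R1 / (-1).
R2 ← R2 − 5/12·R1.
R3 ← R3 − 1·R1.
R4 ← R4 − 11/6·R1.
R2 ← R2 / (5/8).
R1 ← R1 + 3/2·R2.
R3 ← R3 − 3/2·R2.
R4 ← R4 − 5/4·R2.
R3 ← R3 / (-99/20).
R1 ← R1 − 21/5·R3.
R2 ← R2 − 62/15·R3.
Row 4 reduces to 0 = -4, a contradiction. The system is inconsistent.

no solution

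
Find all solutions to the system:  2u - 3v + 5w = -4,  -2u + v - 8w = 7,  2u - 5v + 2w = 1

Row-reduce:
R1 ← R1 / (2).
R2 ← R2 + 2·R1.
R3 ← R3 − 2·R1.
R2 ← R2 / (-2).
R1 ← R1 + 3/2·R2.
R3 ← R3 + 2·R2.
Row 3 reduces to 0 = 2, a contradiction. The system is inconsistent.

no solution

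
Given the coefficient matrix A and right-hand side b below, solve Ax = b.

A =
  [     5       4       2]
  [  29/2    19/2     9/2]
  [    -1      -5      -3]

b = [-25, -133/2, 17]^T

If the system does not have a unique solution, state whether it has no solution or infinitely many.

Row-reduce:
R1 ← R1 / (5).
R2 ← R2 − 29/2·R1.
R3 ← R3 + 1·R1.
R2 ← R2 / (-21/10).
R1 ← R1 − 4/5·R2.
R3 ← R3 + 21/5·R2.
Rank is 2 with 3 unknowns, leaving x_3 free.

infinitely many solutions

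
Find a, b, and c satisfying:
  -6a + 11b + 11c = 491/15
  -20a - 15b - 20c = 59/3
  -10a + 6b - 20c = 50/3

a = -12/5, b = 1, c = 2/3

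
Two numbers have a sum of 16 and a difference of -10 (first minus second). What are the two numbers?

first number: 3, second number: 13

Let x = first number, y = second number.
  x + y = 16
  x - y = -10
From equation 1: x = 16 − y.
Substitute into equation 2 and solve: y = 13.
Then x = 3.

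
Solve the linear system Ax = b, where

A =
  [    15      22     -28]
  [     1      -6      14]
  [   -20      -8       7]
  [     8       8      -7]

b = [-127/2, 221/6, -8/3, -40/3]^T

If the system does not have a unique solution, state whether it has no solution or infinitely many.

x_1 = 4/3, x_2 = -5/4, x_3 = 2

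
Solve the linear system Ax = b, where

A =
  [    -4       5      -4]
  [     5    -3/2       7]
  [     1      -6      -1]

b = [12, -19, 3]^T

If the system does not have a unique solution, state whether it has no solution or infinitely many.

no solution

Row-reduce:
R1 ← R1 / (-4).
R2 ← R2 − 5·R1.
R3 ← R3 − 1·R1.
R2 ← R2 / (19/4).
R1 ← R1 + 5/4·R2.
R3 ← R3 + 19/4·R2.
Row 3 reduces to 0 = 2, a contradiction. The system is inconsistent.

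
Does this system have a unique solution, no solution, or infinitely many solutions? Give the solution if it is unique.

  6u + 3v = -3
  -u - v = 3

u = 2, v = -5

From equation 2: u = -3 − v.
Substitute into equation 1 and solve: v = -5.
Then u = 2.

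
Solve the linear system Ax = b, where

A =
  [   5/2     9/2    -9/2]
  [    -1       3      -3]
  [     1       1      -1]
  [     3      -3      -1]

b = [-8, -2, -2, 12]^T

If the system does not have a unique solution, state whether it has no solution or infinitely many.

no solution

Row-reduce:
R1 ← R1 / (5/2).
R2 ← R2 + 1·R1.
R3 ← R3 − 1·R1.
R4 ← R4 − 3·R1.
R2 ← R2 / (24/5).
R1 ← R1 − 9/5·R2.
R3 ← R3 + 4/5·R2.
R4 ← R4 + 42/5·R2.
Swap R3 and R4.
R3 ← R3 / (-4).
R2 ← R2 + 1·R3.
Row 4 reduces to 0 = 1/3, a contradiction. The system is inconsistent.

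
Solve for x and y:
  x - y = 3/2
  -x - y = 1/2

x = 1/2, y = -1

Row-reduce the augmented matrix:
R2 ← R2 + 1·R1.
R2 ← R2 / (-2).
R1 ← R1 + 1·R2.
Reading off the reduced rows gives x = 1/2, y = -1.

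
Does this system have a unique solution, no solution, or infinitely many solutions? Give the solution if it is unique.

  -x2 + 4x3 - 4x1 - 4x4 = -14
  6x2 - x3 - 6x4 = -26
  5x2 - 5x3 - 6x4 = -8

infinitely many solutions

Row-reduce:
R1 ← R1 / (-4).
R2 ← R2 / (6).
R1 ← R1 − 1/4·R2.
R3 ← R3 − 5·R2.
R3 ← R3 / (-25/6).
R1 ← R1 + 23/24·R3.
R2 ← R2 + 1/6·R3.
Rank is 3 with 4 unknowns, leaving x4 free.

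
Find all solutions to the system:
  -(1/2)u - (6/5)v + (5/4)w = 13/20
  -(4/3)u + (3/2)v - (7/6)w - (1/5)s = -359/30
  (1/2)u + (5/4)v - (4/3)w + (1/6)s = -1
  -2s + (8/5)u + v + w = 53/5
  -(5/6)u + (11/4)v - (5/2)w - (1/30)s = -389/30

Row-reduce the augmented matrix:
R1 ← R1 / (-1/2).
R2 ← R2 + 4/3·R1.
R3 ← R3 − 1/2·R1.
R4 ← R4 − 8/5·R1.
R5 ← R5 + 5/6·R1.
R2 ← R2 / (47/10).
R1 ← R1 − 12/5·R2.
R3 ← R3 − 1/20·R2.
R4 ← R4 + 71/25·R2.
R5 ← R5 − 19/4·R2.
R3 ← R3 / (-5/141).
R1 ← R1 + 19/94·R3.
R2 ← R2 + 45/47·R3.
R4 ← R4 − 536/235·R3.
R5 ← R5 + 5/141·R3.
R4 ← R4 / (1092/125).
R1 ← R1 + 43/50·R4.
R2 ← R2 + 23/5·R4.
R3 ← R3 + 119/25·R4.
R5 reduces to 0 = 0, so the extra equation is consistent.
Reading off the reduced rows gives u = 6, v = -2, w = 1, s = -1.

u = 6, v = -2, w = 1, s = -1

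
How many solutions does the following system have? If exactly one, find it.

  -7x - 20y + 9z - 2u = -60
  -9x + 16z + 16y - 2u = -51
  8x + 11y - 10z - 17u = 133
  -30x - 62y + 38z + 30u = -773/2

Row-reduce:
R1 ← R1 / (-7).
R2 ← R2 + 9·R1.
R3 ← R3 − 8·R1.
R4 ← R4 + 30·R1.
R2 ← R2 / (292/7).
R1 ← R1 − 20/7·R2.
R3 ← R3 + 83/7·R2.
R4 ← R4 − 166/7·R2.
R3 ← R3 / (451/292).
R1 ← R1 + 116/73·R3.
R2 ← R2 − 31/292·R3.
R4 ← R4 + 451/146·R3.
Row 4 reduces to 0 = -1/2, a contradiction. The system is inconsistent.

no solution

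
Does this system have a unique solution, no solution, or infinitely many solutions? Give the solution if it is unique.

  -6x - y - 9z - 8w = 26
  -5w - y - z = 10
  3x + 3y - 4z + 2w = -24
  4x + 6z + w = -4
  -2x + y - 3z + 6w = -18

Row-reduce the augmented matrix:
R1 ← R1 / (-6).
R3 ← R3 − 3·R1.
R4 ← R4 − 4·R1.
R5 ← R5 + 2·R1.
R2 ← R2 / (-1).
R1 ← R1 − 1/6·R2.
R3 ← R3 − 5/2·R2.
R4 ← R4 + 2/3·R2.
R5 ← R5 − 4/3·R2.
R3 ← R3 / (-11).
R1 ← R1 − 4/3·R3.
R2 ← R2 − 1·R3.
R4 ← R4 − 2/3·R3.
R5 ← R5 + 4/3·R3.
R4 ← R4 / (-62/33).
R1 ← R1 + 83/66·R4.
R2 ← R2 − 81/22·R4.
R3 ← R3 − 29/22·R4.
R5 ← R5 − 124/33·R4.
R5 reduces to 0 = 0, so the extra equation is consistent.
Reading off the reduced rows gives x = -6, y = 6, z = 4, w = -4.

x = -6, y = 6, z = 4, w = -4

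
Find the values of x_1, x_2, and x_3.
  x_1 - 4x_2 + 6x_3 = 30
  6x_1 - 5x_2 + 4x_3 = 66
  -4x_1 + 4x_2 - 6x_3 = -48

x_1 = 6, x_2 = -6, x_3 = 0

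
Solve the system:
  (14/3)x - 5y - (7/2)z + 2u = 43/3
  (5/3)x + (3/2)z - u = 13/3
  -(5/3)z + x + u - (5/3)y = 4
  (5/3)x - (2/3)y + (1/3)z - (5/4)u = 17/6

no solution

Row-reduce:
R1 ← R1 / (14/3).
R2 ← R2 − 5/3·R1.
R3 ← R3 − 1·R1.
R4 ← R4 − 5/3·R1.
R2 ← R2 / (25/14).
R1 ← R1 + 15/14·R2.
R3 ← R3 + 25/42·R2.
R4 ← R4 − 47/42·R2.
Swap R3 and R4.
R3 ← R3 / (-7/50).
R1 ← R1 − 9/10·R3.
R2 ← R2 − 77/50·R3.
Row 4 reduces to 0 = 2/3, a contradiction. The system is inconsistent.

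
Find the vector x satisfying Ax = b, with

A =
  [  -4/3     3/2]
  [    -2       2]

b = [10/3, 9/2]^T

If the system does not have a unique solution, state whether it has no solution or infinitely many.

Row-reduce the augmented matrix:
R1 ← R1 / (-4/3).
R2 ← R2 + 2·R1.
R2 ← R2 / (-1/4).
R1 ← R1 + 9/8·R2.
Reading off the reduced rows gives x_1 = -1/4, x_2 = 2.

x_1 = -1/4, x_2 = 2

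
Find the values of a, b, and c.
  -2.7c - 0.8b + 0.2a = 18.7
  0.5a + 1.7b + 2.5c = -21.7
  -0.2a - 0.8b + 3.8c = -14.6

a = 2, b = -6, c = -5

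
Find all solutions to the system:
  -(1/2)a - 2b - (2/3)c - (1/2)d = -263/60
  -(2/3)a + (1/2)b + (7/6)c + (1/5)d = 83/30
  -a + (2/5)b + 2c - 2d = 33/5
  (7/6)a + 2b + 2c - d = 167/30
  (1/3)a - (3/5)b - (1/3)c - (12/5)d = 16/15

a = -2, b = 3, c = 1/5, d = -3/2

Row-reduce the augmented matrix:
R1 ← R1 / (-1/2).
R2 ← R2 + 2/3·R1.
R3 ← R3 + 1·R1.
R4 ← R4 − 7/6·R1.
R5 ← R5 − 1/3·R1.
R2 ← R2 / (19/6).
R1 ← R1 − 4·R2.
R3 ← R3 − 22/5·R2.
R4 ← R4 + 8/3·R2.
R5 ← R5 + 29/15·R2.
R3 ← R3 / (136/285).
R1 ← R1 + 24/19·R3.
R2 ← R2 − 37/57·R3.
R4 ← R4 − 124/57·R3.
R5 ← R5 − 136/285·R3.
R4 ← R4 / (732/85).
R1 ← R1 + 504/85·R4.
R2 ← R2 − 445/136·R4.
R3 ← R3 + 3141/680·R4.
R5 reduces to 0 = 0, so the extra equation is consistent.
Reading off the reduced rows gives a = -2, b = 3, c = 1/5, d = -3/2.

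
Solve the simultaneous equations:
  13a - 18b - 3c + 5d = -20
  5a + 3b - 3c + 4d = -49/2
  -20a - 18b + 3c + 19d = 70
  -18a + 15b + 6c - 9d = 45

no solution

Row-reduce:
R1 ← R1 / (13).
R2 ← R2 − 5·R1.
R3 ← R3 + 20·R1.
R4 ← R4 + 18·R1.
R2 ← R2 / (129/13).
R1 ← R1 + 18/13·R2.
R3 ← R3 + 594/13·R2.
R4 ← R4 + 129/13·R2.
R3 ← R3 / (-435/43).
R1 ← R1 + 21/43·R3.
R2 ← R2 + 8/43·R3.
Row 4 reduces to 0 = 1/2, a contradiction. The system is inconsistent.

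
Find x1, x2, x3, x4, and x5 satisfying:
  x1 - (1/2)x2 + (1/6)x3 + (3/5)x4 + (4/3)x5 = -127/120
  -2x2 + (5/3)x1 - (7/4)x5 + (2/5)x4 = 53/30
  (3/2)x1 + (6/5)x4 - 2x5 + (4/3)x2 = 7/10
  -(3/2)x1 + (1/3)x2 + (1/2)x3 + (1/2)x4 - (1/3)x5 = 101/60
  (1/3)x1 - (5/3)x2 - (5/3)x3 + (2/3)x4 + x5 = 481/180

Row-reduce the augmented matrix:
R2 ← R2 − 5/3·R1.
R3 ← R3 − 3/2·R1.
R4 ← R4 + 3/2·R1.
R5 ← R5 − 1/3·R1.
R2 ← R2 / (-7/6).
R1 ← R1 + 1/2·R2.
R3 ← R3 − 25/12·R2.
R4 ← R4 + 5/12·R2.
R5 ← R5 + 3/2·R2.
R3 ← R3 / (-47/63).
R1 ← R1 − 2/7·R3.
R2 ← R2 − 5/21·R3.
R4 ← R4 − 107/126·R3.
R5 ← R5 + 86/63·R3.
R4 ← R4 / (173/235).
R1 ← R1 − 132/235·R4.
R2 ← R2 − 63/235·R4.
R3 ← R3 − 243/235·R4.
R5 ← R5 − 1868/705·R4.
R5 ← R5 / (375581/6228).
R1 ← R1 − 4199/692·R5.
R2 ← R2 − 9243/2768·R5.
R3 ← R3 − 78259/2768·R5.
R4 ← R4 + 107635/8304·R5.
Reading off the reduced rows gives x1 = -1, x2 = -3/4, x3 = -1, x4 = 4/3, x5 = -4/5.

x1 = -1, x2 = -3/4, x3 = -1, x4 = 4/3, x5 = -4/5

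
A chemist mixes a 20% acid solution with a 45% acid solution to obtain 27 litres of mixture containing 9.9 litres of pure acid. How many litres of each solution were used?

Let a = litres of solution A, b = litres of solution B.
  a + b = 27
  (1/5)a + (9/20)b = 99/10
Row-reduce the augmented matrix:
R2 ← R2 − 1/5·R1.
R2 ← R2 / (1/4).
R1 ← R1 − 1·R2.
Reading off the reduced rows gives a = 9, b = 18.

litres of solution A: 9, litres of solution B: 18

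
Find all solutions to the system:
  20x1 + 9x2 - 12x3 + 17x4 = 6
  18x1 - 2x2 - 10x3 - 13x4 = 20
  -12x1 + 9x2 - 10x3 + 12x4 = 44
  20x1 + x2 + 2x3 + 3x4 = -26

Row-reduce the augmented matrix:
R1 ← R1 / (20).
R2 ← R2 − 18·R1.
R3 ← R3 + 12·R1.
R4 ← R4 − 20·R1.
R2 ← R2 / (-101/10).
R1 ← R1 − 9/20·R2.
R3 ← R3 − 72/5·R2.
R4 ← R4 + 8·R2.
R3 ← R3 / (-1622/101).
R1 ← R1 + 57/101·R3.
R2 ← R2 + 8/101·R3.
R4 ← R4 − 1350/101·R3.
R4 ← R4 / (-5425/811).
R1 ← R1 − 184/811·R4.
R2 ← R2 − 2345/811·R4.
R3 ← R3 − 1833/1622·R4.
Reading off the reduced rows gives x1 = -1, x2 = 4, x3 = -2, x4 = -2.

x1 = -1, x2 = 4, x3 = -2, x4 = -2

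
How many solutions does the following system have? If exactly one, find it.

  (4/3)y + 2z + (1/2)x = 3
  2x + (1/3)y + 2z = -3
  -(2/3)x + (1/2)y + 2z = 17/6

Row-reduce the augmented matrix:
R1 ← R1 / (1/2).
R2 ← R2 − 2·R1.
R3 ← R3 + 2/3·R1.
R2 ← R2 / (-5).
R1 ← R1 − 8/3·R2.
R3 ← R3 − 41/18·R2.
R3 ← R3 / (29/15).
R1 ← R1 − 4/5·R3.
R2 ← R2 − 6/5·R3.
Reading off the reduced rows gives x = -2, y = 3, z = 0.

x = -2, y = 3, z = 0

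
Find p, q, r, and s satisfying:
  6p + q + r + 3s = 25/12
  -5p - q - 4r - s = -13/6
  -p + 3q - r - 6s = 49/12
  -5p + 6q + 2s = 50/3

p = -1/3, q = 7/3, r = 1/4, s = 1/2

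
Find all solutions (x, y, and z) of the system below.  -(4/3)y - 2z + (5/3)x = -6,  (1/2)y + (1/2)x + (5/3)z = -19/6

Row-reduce:
R1 ← R1 / (5/3).
R2 ← R2 − 1/2·R1.
R2 ← R2 / (9/10).
R1 ← R1 + 4/5·R2.
Rank is 2 with 3 unknowns, leaving z free.

infinitely many solutions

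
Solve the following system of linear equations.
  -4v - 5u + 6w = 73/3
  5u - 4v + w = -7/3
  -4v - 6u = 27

u = -8/3, v = -11/4, w = 0

Row-reduce the augmented matrix:
R1 ← R1 / (-5).
R2 ← R2 − 5·R1.
R3 ← R3 + 6·R1.
R2 ← R2 / (-8).
R1 ← R1 − 4/5·R2.
R3 ← R3 − 4/5·R2.
R3 ← R3 / (-13/2).
R1 ← R1 + 1/2·R3.
R2 ← R2 + 7/8·R3.
Reading off the reduced rows gives u = -8/3, v = -11/4, w = 0.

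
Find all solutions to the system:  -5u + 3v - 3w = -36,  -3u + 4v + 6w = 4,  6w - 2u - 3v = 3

u = 6, v = 1, w = 3

Row-reduce the augmented matrix:
R1 ← R1 / (-5).
R2 ← R2 + 3·R1.
R3 ← R3 + 2·R1.
R2 ← R2 / (11/5).
R1 ← R1 + 3/5·R2.
R3 ← R3 + 21/5·R2.
R3 ← R3 / (243/11).
R1 ← R1 − 30/11·R3.
R2 ← R2 − 39/11·R3.
Reading off the reduced rows gives u = 6, v = 1, w = 3.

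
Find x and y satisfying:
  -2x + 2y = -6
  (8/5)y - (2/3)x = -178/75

x = 13/5, y = -2/5

Row-reduce the augmented matrix:
R1 ← R1 / (-2).
R2 ← R2 + 2/3·R1.
R2 ← R2 / (14/15).
R1 ← R1 + 1·R2.
Reading off the reduced rows gives x = 13/5, y = -2/5.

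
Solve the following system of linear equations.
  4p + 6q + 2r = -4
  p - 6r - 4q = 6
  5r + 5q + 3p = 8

p = 6, q = -6, r = 4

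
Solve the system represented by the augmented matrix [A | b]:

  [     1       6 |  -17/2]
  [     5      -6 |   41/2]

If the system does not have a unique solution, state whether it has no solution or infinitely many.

x_1 = 2, x_2 = -7/4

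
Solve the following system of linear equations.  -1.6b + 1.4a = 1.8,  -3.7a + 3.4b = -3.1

a = -1, b = -2

Row-reduce the augmented matrix:
R1 ← R1 / (7/5).
R2 ← R2 + 37/10·R1.
R2 ← R2 / (-29/35).
R1 ← R1 + 8/7·R2.
Reading off the reduced rows gives a = -1, b = -2.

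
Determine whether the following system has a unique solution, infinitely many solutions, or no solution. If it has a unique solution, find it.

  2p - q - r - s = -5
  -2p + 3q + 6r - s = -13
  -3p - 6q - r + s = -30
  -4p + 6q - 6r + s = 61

p = 1, q = 6, r = -4, s = 5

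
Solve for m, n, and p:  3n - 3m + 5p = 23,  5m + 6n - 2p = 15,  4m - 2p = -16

m = -5, n = 6, p = -2

Row-reduce the augmented matrix:
R1 ← R1 / (-3).
R2 ← R2 − 5·R1.
R3 ← R3 − 4·R1.
R2 ← R2 / (11).
R1 ← R1 + 1·R2.
R3 ← R3 − 4·R2.
R3 ← R3 / (26/11).
R1 ← R1 + 12/11·R3.
R2 ← R2 − 19/33·R3.
Reading off the reduced rows gives m = -5, n = 6, p = -2.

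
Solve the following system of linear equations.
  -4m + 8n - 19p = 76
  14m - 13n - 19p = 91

infinitely many solutions

Row-reduce:
R1 ← R1 / (-4).
R2 ← R2 − 14·R1.
R2 ← R2 / (15).
R1 ← R1 + 2·R2.
Rank is 2 with 3 unknowns, leaving p free.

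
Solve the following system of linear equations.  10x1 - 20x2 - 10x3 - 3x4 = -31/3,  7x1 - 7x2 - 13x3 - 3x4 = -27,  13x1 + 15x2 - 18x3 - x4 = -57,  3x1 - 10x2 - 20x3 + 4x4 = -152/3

Row-reduce the augmented matrix:
R1 ← R1 / (10).
R2 ← R2 − 7·R1.
R3 ← R3 − 13·R1.
R4 ← R4 − 3·R1.
R2 ← R2 / (7).
R1 ← R1 + 2·R2.
R3 ← R3 − 41·R2.
R4 ← R4 + 4·R2.
R3 ← R3 / (211/7).
R1 ← R1 + 19/7·R3.
R2 ← R2 + 6/7·R3.
R4 ← R4 + 143/7·R3.
R4 ← R4 / (20939/2110).
R1 ← R1 − 377/2110·R4.
R2 ← R2 − 219/2110·R4.
R3 ← R3 − 286/1055·R4.
Reading off the reduced rows gives x1 = 0, x2 = -2/3, x3 = 8/3, x4 = -1.

x1 = 0, x2 = -2/3, x3 = 8/3, x4 = -1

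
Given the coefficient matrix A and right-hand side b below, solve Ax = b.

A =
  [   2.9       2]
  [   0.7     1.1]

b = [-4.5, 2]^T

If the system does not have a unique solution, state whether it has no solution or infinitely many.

x_1 = -5, x_2 = 5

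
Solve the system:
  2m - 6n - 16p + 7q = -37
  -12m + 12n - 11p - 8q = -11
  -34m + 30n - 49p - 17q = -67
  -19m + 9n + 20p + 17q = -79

Row-reduce:
R1 ← R1 / (2).
R2 ← R2 + 12·R1.
R3 ← R3 + 34·R1.
R4 ← R4 + 19·R1.
R2 ← R2 / (-24).
R1 ← R1 + 3·R2.
R3 ← R3 + 72·R2.
R4 ← R4 + 48·R2.
Swap R3 and R4.
R3 ← R3 / (82).
R1 ← R1 − 43/8·R3.
R2 ← R2 − 107/24·R3.
Row 4 reduces to 0 = 3, a contradiction. The system is inconsistent.

no solution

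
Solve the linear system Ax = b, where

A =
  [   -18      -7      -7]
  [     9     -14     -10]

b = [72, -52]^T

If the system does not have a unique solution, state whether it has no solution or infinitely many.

infinitely many solutions

Row-reduce:
R1 ← R1 / (-18).
R2 ← R2 − 9·R1.
R2 ← R2 / (-35/2).
R1 ← R1 − 7/18·R2.
Rank is 2 with 3 unknowns, leaving x_3 free.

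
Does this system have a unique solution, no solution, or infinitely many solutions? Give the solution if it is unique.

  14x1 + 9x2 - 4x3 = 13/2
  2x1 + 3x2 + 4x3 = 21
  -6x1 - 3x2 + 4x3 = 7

Row-reduce:
R1 ← R1 / (14).
R2 ← R2 − 2·R1.
R3 ← R3 + 6·R1.
R2 ← R2 / (12/7).
R1 ← R1 − 9/14·R2.
R3 ← R3 − 6/7·R2.
Row 3 reduces to 0 = -1/4, a contradiction. The system is inconsistent.

no solution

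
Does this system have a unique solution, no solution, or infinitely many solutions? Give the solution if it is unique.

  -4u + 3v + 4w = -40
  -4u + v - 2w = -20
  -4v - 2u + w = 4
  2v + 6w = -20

Row-reduce the augmented matrix:
R1 ← R1 / (-4).
R2 ← R2 + 4·R1.
R3 ← R3 + 2·R1.
R2 ← R2 / (-2).
R1 ← R1 + 3/4·R2.
R3 ← R3 + 11/2·R2.
R4 ← R4 − 2·R2.
R3 ← R3 / (31/2).
R1 ← R1 − 5/4·R3.
R2 ← R2 − 3·R3.
R4 reduces to 0 = 0, so the extra equation is consistent.
Reading off the reduced rows gives u = 5, v = -4, w = -2.

u = 5, v = -4, w = -2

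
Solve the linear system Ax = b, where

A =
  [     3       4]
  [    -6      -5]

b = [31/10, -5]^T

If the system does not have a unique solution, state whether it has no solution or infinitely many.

x_1 = 1/2, x_2 = 2/5

Row-reduce the augmented matrix:
R1 ← R1 / (3).
R2 ← R2 + 6·R1.
R2 ← R2 / (3).
R1 ← R1 − 4/3·R2.
Reading off the reduced rows gives x_1 = 1/2, x_2 = 2/5.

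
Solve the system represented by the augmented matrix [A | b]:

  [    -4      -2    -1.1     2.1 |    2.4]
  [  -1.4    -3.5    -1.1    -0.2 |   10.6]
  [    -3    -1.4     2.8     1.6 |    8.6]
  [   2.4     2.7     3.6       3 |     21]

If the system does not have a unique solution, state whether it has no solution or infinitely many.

x_1 = 5, x_2 = -6, x_3 = 2, x_4 = 6

Row-reduce the augmented matrix:
R1 ← R1 / (-4).
R2 ← R2 + 7/5·R1.
R3 ← R3 + 3·R1.
R4 ← R4 − 12/5·R1.
R2 ← R2 / (-14/5).
R1 ← R1 − 1/2·R2.
R3 ← R3 − 1/10·R2.
R4 ← R4 − 3/2·R2.
R3 ← R3 / (20157/5600).
R1 ← R1 − 33/224·R3.
R2 ← R2 − 143/560·R3.
R4 ← R4 − 14319/5600·R3.
R4 ← R4 / (50595/13438).
R1 ← R1 + 4647/6719·R4.
R2 ← R2 − 6743/20157·R4.
R3 ← R3 + 47/20157·R4.
Reading off the reduced rows gives x_1 = 5, x_2 = -6, x_3 = 2, x_4 = 6.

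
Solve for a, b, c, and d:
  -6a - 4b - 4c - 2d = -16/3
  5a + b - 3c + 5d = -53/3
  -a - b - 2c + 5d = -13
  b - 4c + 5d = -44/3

Row-reduce the augmented matrix:
R1 ← R1 / (-6).
R2 ← R2 − 5·R1.
R3 ← R3 + 1·R1.
R2 ← R2 / (-7/3).
R1 ← R1 − 2/3·R2.
R3 ← R3 + 1/3·R2.
R4 ← R4 − 1·R2.
R3 ← R3 / (-3/7).
R1 ← R1 + 8/7·R3.
R2 ← R2 − 19/7·R3.
R4 ← R4 + 47/7·R3.
R4 ← R4 / (-209/3).
R1 ← R1 + 35/3·R4.
R2 ← R2 − 88/3·R4.
R3 ← R3 + 34/3·R4.
Reading off the reduced rows gives a = -1, b = 5/3, c = 2, d = -5/3.

a = -1, b = 5/3, c = 2, d = -5/3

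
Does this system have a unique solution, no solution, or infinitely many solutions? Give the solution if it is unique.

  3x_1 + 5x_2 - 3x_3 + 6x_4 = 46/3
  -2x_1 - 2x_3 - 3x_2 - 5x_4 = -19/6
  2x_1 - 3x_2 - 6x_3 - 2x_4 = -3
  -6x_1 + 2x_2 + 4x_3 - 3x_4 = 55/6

x_1 = -2, x_2 = 8/3, x_3 = -5/3, x_4 = 1/2

Row-reduce the augmented matrix:
R1 ← R1 / (3).
R2 ← R2 + 2·R1.
R3 ← R3 − 2·R1.
R4 ← R4 + 6·R1.
R2 ← R2 / (1/3).
R1 ← R1 − 5/3·R2.
R3 ← R3 + 19/3·R2.
R4 ← R4 − 12·R2.
R3 ← R3 / (-80).
R1 ← R1 − 19·R3.
R2 ← R2 + 12·R3.
R4 ← R4 − 142·R3.
R4 ← R4 / (5/8).
R1 ← R1 − 17/16·R4.
R2 ← R2 − 3/4·R4.
R3 ← R3 − 5/16·R4.
Reading off the reduced rows gives x_1 = -2, x_2 = 8/3, x_3 = -5/3, x_4 = 1/2.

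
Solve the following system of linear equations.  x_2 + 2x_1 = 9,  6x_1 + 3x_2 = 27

infinitely many solutions

Row-reduce:
R1 ← R1 / (2).
R2 ← R2 − 6·R1.
Rank is 1 with 2 unknowns, leaving x_2 free.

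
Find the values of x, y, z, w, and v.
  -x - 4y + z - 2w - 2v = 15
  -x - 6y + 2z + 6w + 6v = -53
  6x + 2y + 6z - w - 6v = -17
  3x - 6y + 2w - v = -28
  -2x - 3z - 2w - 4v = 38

Row-reduce the augmented matrix:
R1 ← R1 / (-1).
R2 ← R2 + 1·R1.
R3 ← R3 − 6·R1.
R4 ← R4 − 3·R1.
R5 ← R5 + 2·R1.
R2 ← R2 / (-2).
R1 ← R1 − 4·R2.
R3 ← R3 + 22·R2.
R4 ← R4 + 18·R2.
R5 ← R5 − 8·R2.
R1 ← R1 − 1·R3.
R2 ← R2 + 1/2·R3.
R4 ← R4 + 6·R3.
R5 ← R5 + 1·R3.
R4 ← R4 / (-682).
R1 ← R1 − 119·R4.
R2 ← R2 + 109/2·R4.
R3 ← R3 + 101·R4.
R5 ← R5 + 67·R4.
R5 ← R5 / (-233/62).
R1 ← R1 + 47/62·R5.
R2 ← R2 − 17/124·R5.
R3 ← R3 + 7/62·R5.
R4 ← R4 − 65/62·R5.
Reading off the reduced rows gives x = -5, y = 1, z = -2, w = -5, v = -3.

x = -5, y = 1, z = -2, w = -5, v = -3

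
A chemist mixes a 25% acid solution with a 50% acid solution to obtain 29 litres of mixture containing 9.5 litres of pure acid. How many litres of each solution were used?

litres of solution A: 20, litres of solution B: 9

Let a = litres of solution A, b = litres of solution B.
  a + b = 29
  (1/4)a + (1/2)b = 19/2
From equation 1: a = 29 − b.
Substitute into equation 2 and solve: b = 9.
Then a = 20.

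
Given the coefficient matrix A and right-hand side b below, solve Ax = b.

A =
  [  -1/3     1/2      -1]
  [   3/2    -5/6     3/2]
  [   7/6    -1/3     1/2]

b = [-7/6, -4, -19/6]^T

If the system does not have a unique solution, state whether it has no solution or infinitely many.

no solution

Row-reduce:
R1 ← R1 / (-1/3).
R2 ← R2 − 3/2·R1.
R3 ← R3 − 7/6·R1.
R2 ← R2 / (17/12).
R1 ← R1 + 3/2·R2.
R3 ← R3 − 17/12·R2.
Row 3 reduces to 0 = 2, a contradiction. The system is inconsistent.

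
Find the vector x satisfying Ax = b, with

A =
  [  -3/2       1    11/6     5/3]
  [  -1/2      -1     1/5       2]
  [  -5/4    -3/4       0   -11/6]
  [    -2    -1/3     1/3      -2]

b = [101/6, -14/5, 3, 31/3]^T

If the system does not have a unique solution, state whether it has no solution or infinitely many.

Row-reduce the augmented matrix:
R1 ← R1 / (-3/2).
R2 ← R2 + 1/2·R1.
R3 ← R3 + 5/4·R1.
R4 ← R4 + 2·R1.
R2 ← R2 / (-4/3).
R1 ← R1 + 2/3·R2.
R3 ← R3 + 19/12·R2.
R4 ← R4 + 5/3·R2.
R3 ← R3 / (-499/480).
R1 ← R1 + 61/60·R3.
R2 ← R2 − 37/120·R3.
R4 ← R4 + 115/72·R3.
R4 ← R4 / (6998/4491).
R1 ← R1 − 4484/1497·R4.
R2 ← R2 + 3814/1497·R4.
R3 ← R3 − 2370/499·R4.
Reading off the reduced rows gives x_1 = -6, x_2 = 6, x_3 = 1, x_4 = 0.

x_1 = -6, x_2 = 6, x_3 = 1, x_4 = 0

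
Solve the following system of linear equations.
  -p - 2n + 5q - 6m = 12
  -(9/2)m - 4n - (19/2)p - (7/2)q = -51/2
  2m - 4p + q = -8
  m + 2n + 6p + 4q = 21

Row-reduce:
R1 ← R1 / (-6).
R2 ← R2 + 9/2·R1.
R3 ← R3 − 2·R1.
R4 ← R4 − 1·R1.
R2 ← R2 / (-5/2).
R1 ← R1 − 1/3·R2.
R3 ← R3 + 2/3·R2.
R4 ← R4 − 5/3·R2.
R3 ← R3 / (-2).
R1 ← R1 + 1·R3.
R2 ← R2 − 7/2·R3.
Rank is 3 with 4 unknowns, leaving q free.

infinitely many solutions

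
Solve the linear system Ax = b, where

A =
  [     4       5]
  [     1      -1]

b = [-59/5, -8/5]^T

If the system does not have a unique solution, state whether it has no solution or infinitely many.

From equation 2: x_1 = -8/5 + x_2.
Substitute into equation 1 and solve: x_2 = -3/5.
Then x_1 = -11/5.

x_1 = -11/5, x_2 = -3/5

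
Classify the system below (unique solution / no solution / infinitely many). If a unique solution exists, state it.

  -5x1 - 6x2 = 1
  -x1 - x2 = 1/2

x1 = -2, x2 = 3/2

Row-reduce the augmented matrix:
R1 ← R1 / (-5).
R2 ← R2 + 1·R1.
R2 ← R2 / (1/5).
R1 ← R1 − 6/5·R2.
Reading off the reduced rows gives x1 = -2, x2 = 3/2.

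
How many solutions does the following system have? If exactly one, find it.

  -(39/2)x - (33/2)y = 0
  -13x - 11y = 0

Row-reduce:
R1 ← R1 / (-39/2).
R2 ← R2 + 13·R1.
Rank is 1 with 2 unknowns, leaving y free.

infinitely many solutions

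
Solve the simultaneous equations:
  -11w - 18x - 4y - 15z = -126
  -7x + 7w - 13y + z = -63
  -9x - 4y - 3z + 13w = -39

infinitely many solutions

Row-reduce:
R1 ← R1 / (-18).
R2 ← R2 + 7·R1.
R3 ← R3 + 9·R1.
R2 ← R2 / (-103/9).
R1 ← R1 − 2/9·R2.
R3 ← R3 + 2·R2.
R3 ← R3 / (681/206).
R1 ← R1 − 199/206·R3.
R2 ← R2 + 123/206·R3.
Rank is 3 with 4 unknowns, leaving w free.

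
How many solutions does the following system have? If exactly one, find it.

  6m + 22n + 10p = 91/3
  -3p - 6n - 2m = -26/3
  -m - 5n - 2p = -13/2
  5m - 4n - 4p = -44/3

m = -2/3, n = 1/2, p = 7/3

Row-reduce the augmented matrix:
R1 ← R1 / (6).
R2 ← R2 + 2·R1.
R3 ← R3 + 1·R1.
R4 ← R4 − 5·R1.
R2 ← R2 / (4/3).
R1 ← R1 − 11/3·R2.
R3 ← R3 + 4/3·R2.
R4 ← R4 + 67/3·R2.
Swap R3 and R4.
R3 ← R3 / (-27/4).
R1 ← R1 − 3/4·R3.
R2 ← R2 − 1/4·R3.
R4 reduces to 0 = 0, so the extra equation is consistent.
Reading off the reduced rows gives m = -2/3, n = 1/2, p = 7/3.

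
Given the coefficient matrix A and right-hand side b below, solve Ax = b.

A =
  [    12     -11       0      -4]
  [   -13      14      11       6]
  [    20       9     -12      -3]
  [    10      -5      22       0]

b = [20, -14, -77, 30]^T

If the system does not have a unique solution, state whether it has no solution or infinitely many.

Row-reduce:
R1 ← R1 / (12).
R2 ← R2 + 13·R1.
R3 ← R3 − 20·R1.
R4 ← R4 − 10·R1.
R2 ← R2 / (25/12).
R1 ← R1 + 11/12·R2.
R3 ← R3 − 82/3·R2.
R4 ← R4 − 25/6·R2.
R3 ← R3 / (-3908/25).
R1 ← R1 − 121/25·R3.
R2 ← R2 − 132/25·R3.
Row 4 reduces to 0 = -2, a contradiction. The system is inconsistent.

no solution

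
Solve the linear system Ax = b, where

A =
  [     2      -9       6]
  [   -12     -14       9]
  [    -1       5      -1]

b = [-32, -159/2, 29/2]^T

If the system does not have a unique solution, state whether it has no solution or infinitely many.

x_1 = 2, x_2 = 3, x_3 = -3/2

Row-reduce the augmented matrix:
R1 ← R1 / (2).
R2 ← R2 + 12·R1.
R3 ← R3 + 1·R1.
R2 ← R2 / (-68).
R1 ← R1 + 9/2·R2.
R3 ← R3 − 1/2·R2.
R3 ← R3 / (317/136).
R1 ← R1 − 3/136·R3.
R2 ← R2 + 45/68·R3.
Reading off the reduced rows gives x_1 = 2, x_2 = 3, x_3 = -3/2.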